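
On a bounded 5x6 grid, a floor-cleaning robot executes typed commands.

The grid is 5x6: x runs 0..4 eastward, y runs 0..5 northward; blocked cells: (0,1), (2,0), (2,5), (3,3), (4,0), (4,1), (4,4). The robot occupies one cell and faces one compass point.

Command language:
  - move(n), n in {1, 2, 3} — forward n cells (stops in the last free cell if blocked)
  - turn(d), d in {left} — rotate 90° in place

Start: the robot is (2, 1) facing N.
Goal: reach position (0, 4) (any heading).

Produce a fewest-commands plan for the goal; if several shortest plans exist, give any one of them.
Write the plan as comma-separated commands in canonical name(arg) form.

move(3), turn(left), move(3)

t0: (2, 1) facing N
t=1 move(3) ⇒ (2, 4) facing N
t=2 turn(left) ⇒ (2, 4) facing W
t=3 move(3) ⇒ (0, 4) facing W
shorter routes all fall short; 3 is best.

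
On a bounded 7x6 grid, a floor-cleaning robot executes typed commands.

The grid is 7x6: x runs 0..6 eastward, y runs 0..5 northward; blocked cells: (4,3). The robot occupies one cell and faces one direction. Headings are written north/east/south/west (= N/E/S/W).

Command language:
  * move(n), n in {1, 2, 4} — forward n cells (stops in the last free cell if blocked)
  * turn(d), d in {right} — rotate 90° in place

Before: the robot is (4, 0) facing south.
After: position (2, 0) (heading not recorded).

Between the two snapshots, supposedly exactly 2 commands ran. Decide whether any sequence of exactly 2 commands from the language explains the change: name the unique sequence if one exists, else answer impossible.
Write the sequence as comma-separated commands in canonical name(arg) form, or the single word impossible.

turn(right), move(2)

key: order matters: swapping turn(right) and move(2) lands elsewhere
initial: (4, 0) facing south
1. turn(right) → (4, 0) facing west
2. move(2) → (2, 0) facing west
no rival 2-sequence matches.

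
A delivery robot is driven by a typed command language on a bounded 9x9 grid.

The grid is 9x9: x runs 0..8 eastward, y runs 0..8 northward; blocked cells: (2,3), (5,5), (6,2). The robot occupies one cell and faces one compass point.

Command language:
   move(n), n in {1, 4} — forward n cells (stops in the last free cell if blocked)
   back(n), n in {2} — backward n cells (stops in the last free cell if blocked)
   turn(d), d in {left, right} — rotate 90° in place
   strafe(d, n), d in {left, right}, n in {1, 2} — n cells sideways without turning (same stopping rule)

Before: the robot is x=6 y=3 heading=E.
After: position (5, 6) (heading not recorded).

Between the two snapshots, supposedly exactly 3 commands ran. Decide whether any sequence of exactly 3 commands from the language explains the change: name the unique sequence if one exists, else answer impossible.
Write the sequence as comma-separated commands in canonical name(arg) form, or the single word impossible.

impossible

every 3-command combo misses the target.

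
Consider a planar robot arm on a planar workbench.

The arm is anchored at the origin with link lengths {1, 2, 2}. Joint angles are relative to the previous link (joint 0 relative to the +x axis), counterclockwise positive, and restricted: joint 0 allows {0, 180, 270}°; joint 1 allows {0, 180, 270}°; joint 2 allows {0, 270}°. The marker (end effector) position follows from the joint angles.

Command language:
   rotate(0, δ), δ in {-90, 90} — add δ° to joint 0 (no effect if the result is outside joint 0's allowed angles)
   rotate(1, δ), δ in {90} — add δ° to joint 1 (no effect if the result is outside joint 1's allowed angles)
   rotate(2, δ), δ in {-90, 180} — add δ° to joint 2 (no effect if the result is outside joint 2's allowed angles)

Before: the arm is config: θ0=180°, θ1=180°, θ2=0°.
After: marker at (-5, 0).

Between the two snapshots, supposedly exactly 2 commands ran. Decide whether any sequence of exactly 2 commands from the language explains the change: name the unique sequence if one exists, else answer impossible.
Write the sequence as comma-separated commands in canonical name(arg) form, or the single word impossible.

from: config: θ0=180°, θ1=180°, θ2=0°
1. rotate(1, 90) → config: θ0=180°, θ1=270°, θ2=0°
2. rotate(1, 90) → config: θ0=180°, θ1=0°, θ2=0°
no other 2-command option fits: unique.

rotate(1, 90), rotate(1, 90)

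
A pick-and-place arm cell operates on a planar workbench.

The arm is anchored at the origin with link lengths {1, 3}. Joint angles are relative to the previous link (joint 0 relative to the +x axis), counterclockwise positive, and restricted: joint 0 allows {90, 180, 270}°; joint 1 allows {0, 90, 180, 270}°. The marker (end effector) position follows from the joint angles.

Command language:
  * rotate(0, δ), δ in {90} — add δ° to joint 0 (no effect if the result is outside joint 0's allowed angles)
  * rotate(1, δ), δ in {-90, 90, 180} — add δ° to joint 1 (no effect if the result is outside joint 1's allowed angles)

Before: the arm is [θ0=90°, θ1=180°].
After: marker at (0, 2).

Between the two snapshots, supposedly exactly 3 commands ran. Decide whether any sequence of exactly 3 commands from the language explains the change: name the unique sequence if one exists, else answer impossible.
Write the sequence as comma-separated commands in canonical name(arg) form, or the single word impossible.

rotate(0, 90), rotate(0, 90), rotate(0, 90)

from: [θ0=90°, θ1=180°]
[1] after rotate(0, 90): [θ0=180°, θ1=180°]
[2] after rotate(0, 90): [θ0=270°, θ1=180°]
[3] after rotate(0, 90): [θ0=270°, θ1=180°]
uniquely the one of 64 3-step routes that fits.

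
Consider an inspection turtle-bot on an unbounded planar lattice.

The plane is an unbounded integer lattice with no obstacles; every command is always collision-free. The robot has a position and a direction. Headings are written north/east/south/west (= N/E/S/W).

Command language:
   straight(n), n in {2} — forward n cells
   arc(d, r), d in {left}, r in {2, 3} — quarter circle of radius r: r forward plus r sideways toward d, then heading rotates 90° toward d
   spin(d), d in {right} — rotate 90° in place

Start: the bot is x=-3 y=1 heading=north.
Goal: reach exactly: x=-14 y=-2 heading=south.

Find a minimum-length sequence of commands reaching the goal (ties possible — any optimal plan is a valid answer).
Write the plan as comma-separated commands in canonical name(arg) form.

begin: x=-3 y=1 heading=north
[1] after arc(left, 3): x=-6 y=4 heading=west
[2] after arc(left, 3): x=-9 y=1 heading=south
[3] after spin(right): x=-9 y=1 heading=west
[4] after straight(2): x=-11 y=1 heading=west
[5] after arc(left, 3): x=-14 y=-2 heading=south
minimal: 5 command(s), checked below 5.

arc(left, 3), arc(left, 3), spin(right), straight(2), arc(left, 3)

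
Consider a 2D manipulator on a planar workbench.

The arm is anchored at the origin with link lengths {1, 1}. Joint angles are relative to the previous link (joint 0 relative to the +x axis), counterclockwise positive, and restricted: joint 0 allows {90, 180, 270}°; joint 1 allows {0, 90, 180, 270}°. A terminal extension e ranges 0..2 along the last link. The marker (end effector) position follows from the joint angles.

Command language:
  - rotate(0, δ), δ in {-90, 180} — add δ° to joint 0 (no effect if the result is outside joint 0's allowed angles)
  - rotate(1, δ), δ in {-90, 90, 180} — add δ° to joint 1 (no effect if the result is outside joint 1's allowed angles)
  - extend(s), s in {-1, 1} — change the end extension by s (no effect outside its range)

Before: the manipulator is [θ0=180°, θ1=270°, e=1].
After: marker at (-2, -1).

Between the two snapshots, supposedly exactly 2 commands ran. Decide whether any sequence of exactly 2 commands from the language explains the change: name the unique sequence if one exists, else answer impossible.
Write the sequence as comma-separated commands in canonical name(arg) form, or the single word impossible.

key: order matters: swapping rotate(0, -90) and rotate(0, 180) lands elsewhere
start: [θ0=180°, θ1=270°, e=1]
step 1 (rotate(0, -90)): [θ0=90°, θ1=270°, e=1]
step 2 (rotate(0, 180)): [θ0=270°, θ1=270°, e=1]
uniquely the one of 49 2-step routes that fits.

rotate(0, -90), rotate(0, 180)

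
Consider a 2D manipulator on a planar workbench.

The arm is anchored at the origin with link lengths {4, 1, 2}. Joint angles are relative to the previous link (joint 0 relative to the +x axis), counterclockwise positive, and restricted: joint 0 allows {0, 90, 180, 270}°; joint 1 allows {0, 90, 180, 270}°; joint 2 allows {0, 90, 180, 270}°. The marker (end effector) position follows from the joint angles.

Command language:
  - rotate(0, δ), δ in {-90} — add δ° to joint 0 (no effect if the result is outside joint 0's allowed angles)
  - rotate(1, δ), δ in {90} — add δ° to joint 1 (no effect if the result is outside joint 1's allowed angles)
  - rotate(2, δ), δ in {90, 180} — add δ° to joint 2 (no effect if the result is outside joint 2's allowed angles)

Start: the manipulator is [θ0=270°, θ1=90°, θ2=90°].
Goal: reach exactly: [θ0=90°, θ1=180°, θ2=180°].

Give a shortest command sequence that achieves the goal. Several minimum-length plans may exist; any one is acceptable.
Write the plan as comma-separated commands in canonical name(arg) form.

initial: [θ0=270°, θ1=90°, θ2=90°]
1. rotate(1, 90) → [θ0=270°, θ1=180°, θ2=90°]
2. rotate(2, 90) → [θ0=270°, θ1=180°, θ2=180°]
3. rotate(0, -90) → [θ0=180°, θ1=180°, θ2=180°]
4. rotate(0, -90) → [θ0=90°, θ1=180°, θ2=180°]
shorter routes all fall short; 4 is best.

rotate(1, 90), rotate(2, 90), rotate(0, -90), rotate(0, -90)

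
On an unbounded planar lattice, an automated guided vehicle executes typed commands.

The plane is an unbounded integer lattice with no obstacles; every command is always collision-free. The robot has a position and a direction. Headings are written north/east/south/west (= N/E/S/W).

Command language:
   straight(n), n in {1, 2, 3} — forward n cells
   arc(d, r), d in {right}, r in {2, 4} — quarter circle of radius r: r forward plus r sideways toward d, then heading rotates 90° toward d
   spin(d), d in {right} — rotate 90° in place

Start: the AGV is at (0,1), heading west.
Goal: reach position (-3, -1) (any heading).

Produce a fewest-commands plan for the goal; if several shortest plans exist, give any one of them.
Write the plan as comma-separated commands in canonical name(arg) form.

initial: at (0,1), heading west
[1] after straight(3): at (-3,1), heading west
[2] after spin(right): at (-3,1), heading north
[3] after spin(right): at (-3,1), heading east
[4] after spin(right): at (-3,1), heading south
[5] after straight(2): at (-3,-1), heading south
shorter routes all fall short; 5 is best.

straight(3), spin(right), spin(right), spin(right), straight(2)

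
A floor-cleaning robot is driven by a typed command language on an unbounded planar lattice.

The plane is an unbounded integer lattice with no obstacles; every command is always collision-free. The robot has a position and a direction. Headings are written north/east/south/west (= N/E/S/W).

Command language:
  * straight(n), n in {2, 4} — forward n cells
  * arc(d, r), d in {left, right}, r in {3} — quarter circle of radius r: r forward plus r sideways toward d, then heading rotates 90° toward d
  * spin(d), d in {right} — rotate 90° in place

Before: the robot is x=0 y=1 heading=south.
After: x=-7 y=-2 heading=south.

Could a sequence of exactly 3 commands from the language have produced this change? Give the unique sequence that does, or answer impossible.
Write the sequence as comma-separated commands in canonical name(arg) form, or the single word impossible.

key: order matters: swapping spin(right) and arc(left, 3) lands elsewhere
from: x=0 y=1 heading=south
step 1 (spin(right)): x=0 y=1 heading=west
step 2 (straight(4)): x=-4 y=1 heading=west
step 3 (arc(left, 3)): x=-7 y=-2 heading=south
all 125 alternatives checked — unique.

spin(right), straight(4), arc(left, 3)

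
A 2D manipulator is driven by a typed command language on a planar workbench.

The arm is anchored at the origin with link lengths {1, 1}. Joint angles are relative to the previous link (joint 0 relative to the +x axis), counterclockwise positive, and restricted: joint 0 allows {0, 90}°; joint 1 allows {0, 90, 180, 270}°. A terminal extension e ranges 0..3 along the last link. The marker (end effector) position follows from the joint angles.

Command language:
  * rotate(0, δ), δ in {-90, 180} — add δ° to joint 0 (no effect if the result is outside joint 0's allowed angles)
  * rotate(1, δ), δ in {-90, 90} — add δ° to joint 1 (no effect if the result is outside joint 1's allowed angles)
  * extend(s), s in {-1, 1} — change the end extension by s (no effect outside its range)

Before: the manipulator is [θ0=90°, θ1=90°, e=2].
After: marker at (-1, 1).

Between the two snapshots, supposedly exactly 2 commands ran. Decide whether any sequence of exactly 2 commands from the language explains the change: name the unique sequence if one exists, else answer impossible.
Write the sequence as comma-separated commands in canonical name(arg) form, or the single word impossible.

extend(-1), extend(-1)

from: [θ0=90°, θ1=90°, e=2]
[1] after extend(-1): [θ0=90°, θ1=90°, e=1]
[2] after extend(-1): [θ0=90°, θ1=90°, e=0]
all 36 alternatives checked — unique.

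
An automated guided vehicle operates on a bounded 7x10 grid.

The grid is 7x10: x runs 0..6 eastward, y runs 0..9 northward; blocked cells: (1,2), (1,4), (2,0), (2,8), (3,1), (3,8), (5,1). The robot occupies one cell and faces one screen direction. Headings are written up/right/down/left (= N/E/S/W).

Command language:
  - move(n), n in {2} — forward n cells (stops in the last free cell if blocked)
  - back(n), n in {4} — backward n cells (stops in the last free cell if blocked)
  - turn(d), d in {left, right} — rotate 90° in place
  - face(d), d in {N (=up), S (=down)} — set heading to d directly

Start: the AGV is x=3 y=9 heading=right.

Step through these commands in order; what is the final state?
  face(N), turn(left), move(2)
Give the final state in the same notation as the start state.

x=1 y=9 heading=left

t0: x=3 y=9 heading=right
1. face(N) → x=3 y=9 heading=up
2. turn(left) → x=3 y=9 heading=left
3. move(2) → x=1 y=9 heading=left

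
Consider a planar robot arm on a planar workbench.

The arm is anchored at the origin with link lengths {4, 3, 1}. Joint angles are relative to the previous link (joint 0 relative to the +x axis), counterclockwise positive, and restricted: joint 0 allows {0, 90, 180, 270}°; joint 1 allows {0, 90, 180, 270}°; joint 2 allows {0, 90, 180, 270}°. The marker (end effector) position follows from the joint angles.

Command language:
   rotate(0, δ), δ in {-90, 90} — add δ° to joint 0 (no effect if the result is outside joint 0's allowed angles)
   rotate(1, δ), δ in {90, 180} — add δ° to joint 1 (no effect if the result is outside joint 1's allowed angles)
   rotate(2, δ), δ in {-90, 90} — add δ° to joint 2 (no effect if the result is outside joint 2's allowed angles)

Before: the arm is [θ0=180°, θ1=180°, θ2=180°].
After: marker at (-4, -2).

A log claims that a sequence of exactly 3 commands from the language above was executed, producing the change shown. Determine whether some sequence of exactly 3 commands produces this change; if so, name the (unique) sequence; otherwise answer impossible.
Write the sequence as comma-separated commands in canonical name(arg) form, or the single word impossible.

t0: [θ0=180°, θ1=180°, θ2=180°]
t=1 rotate(1, 90) ⇒ [θ0=180°, θ1=270°, θ2=180°]
t=2 rotate(1, 90) ⇒ [θ0=180°, θ1=0°, θ2=180°]
t=3 rotate(1, 90) ⇒ [θ0=180°, θ1=90°, θ2=180°]
uniquely the one of 216 3-step routes that fits.

rotate(1, 90), rotate(1, 90), rotate(1, 90)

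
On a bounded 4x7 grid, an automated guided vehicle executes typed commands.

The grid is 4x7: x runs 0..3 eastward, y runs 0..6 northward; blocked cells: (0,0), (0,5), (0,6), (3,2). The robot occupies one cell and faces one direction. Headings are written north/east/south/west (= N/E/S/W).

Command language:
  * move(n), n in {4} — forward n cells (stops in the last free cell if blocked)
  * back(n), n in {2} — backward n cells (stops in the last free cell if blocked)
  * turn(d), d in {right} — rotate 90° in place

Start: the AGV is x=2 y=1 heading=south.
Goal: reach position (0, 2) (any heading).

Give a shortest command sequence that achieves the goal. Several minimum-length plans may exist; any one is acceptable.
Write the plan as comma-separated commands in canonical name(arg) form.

from: x=2 y=1 heading=south
t=1 move(4) ⇒ x=2 y=0 heading=south
t=2 back(2) ⇒ x=2 y=2 heading=south
t=3 turn(right) ⇒ x=2 y=2 heading=west
t=4 move(4) ⇒ x=0 y=2 heading=west
shorter routes all fall short; 4 is best.

move(4), back(2), turn(right), move(4)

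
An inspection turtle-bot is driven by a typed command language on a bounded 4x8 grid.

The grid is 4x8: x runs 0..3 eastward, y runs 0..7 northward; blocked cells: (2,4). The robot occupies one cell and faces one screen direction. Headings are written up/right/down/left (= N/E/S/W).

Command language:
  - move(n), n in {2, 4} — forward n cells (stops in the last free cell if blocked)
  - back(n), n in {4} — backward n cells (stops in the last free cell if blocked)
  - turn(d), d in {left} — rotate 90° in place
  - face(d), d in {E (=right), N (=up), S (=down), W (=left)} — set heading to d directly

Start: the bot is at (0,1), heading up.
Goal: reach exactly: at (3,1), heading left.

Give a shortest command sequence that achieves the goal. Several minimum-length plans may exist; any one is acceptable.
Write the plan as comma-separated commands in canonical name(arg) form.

from: at (0,1), heading up
[1] after turn(left): at (0,1), heading left
[2] after back(4): at (3,1), heading left
no 1-step plan works, so 2 is optimal.

turn(left), back(4)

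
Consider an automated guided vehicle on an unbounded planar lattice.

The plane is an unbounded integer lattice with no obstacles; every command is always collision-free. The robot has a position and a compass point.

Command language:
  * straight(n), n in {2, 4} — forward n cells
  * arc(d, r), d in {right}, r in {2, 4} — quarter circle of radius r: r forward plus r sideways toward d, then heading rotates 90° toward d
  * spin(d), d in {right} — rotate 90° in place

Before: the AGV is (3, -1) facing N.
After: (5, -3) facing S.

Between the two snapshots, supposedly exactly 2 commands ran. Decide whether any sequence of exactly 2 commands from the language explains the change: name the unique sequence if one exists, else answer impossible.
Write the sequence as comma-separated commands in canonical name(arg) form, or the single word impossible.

spin(right), arc(right, 2)

key: position moved to (5,-3) AND the heading swung to S — translation plus rotation needed
from: (3, -1) facing N
1. spin(right) → (3, -1) facing E
2. arc(right, 2) → (5, -3) facing S
uniquely the one of 25 2-step routes that fits.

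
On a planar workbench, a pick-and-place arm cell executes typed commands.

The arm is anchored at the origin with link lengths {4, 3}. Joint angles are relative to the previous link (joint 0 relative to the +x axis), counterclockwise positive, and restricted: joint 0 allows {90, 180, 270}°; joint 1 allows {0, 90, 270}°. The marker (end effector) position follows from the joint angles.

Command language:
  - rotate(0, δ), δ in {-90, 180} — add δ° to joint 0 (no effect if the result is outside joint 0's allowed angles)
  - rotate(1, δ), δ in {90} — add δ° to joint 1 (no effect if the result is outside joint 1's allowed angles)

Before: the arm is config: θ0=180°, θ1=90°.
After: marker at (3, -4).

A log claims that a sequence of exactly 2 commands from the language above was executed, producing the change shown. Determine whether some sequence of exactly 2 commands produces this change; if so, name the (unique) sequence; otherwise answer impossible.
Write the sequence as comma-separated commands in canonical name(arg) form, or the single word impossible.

key: running rotate(0, 180) before rotate(0, -90) would end elsewhere — order is forced
begin: config: θ0=180°, θ1=90°
step 1 (rotate(0, -90)): config: θ0=90°, θ1=90°
step 2 (rotate(0, 180)): config: θ0=270°, θ1=90°
no other 2-command option fits: unique.

rotate(0, -90), rotate(0, 180)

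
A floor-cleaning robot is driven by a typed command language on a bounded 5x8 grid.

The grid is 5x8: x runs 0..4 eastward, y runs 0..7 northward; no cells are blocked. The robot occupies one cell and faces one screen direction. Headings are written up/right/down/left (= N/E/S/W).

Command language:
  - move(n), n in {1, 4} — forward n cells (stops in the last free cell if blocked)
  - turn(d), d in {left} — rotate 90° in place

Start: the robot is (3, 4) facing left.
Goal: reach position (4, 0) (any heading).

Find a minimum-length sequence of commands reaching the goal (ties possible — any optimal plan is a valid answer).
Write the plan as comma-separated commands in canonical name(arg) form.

turn(left), move(4), turn(left), move(4)

initial: (3, 4) facing left
1. turn(left) → (3, 4) facing down
2. move(4) → (3, 0) facing down
3. turn(left) → (3, 0) facing right
4. move(4) → (4, 0) facing right
minimal: 4 command(s), checked below 4.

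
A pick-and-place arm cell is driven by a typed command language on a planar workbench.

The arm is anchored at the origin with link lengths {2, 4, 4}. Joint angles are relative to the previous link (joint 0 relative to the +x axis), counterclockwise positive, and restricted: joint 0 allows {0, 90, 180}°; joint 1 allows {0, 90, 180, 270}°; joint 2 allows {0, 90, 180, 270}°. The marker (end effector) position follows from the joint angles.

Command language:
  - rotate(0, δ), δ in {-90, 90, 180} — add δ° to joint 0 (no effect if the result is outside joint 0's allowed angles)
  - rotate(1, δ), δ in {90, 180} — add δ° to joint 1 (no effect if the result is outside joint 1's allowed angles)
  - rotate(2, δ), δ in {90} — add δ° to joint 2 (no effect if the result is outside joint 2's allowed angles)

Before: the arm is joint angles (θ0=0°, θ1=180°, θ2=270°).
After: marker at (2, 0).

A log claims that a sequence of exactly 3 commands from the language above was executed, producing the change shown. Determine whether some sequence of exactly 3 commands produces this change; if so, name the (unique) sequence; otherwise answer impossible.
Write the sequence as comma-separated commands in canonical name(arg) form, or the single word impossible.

rotate(2, 90), rotate(2, 90), rotate(2, 90)

initial: joint angles (θ0=0°, θ1=180°, θ2=270°)
t=1 rotate(2, 90) ⇒ joint angles (θ0=0°, θ1=180°, θ2=0°)
t=2 rotate(2, 90) ⇒ joint angles (θ0=0°, θ1=180°, θ2=90°)
t=3 rotate(2, 90) ⇒ joint angles (θ0=0°, θ1=180°, θ2=180°)
all 216 alternatives checked — unique.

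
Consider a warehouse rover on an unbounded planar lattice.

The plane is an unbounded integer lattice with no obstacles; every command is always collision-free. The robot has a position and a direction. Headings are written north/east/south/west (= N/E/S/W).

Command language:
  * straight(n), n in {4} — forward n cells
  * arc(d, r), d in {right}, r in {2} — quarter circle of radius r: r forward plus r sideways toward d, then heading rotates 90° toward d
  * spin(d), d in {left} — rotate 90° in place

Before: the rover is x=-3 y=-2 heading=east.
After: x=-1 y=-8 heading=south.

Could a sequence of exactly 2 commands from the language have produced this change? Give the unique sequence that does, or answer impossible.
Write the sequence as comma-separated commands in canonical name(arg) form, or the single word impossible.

key: running straight(4) before arc(right, 2) would end elsewhere — order is forced
initial: x=-3 y=-2 heading=east
[1] after arc(right, 2): x=-1 y=-4 heading=south
[2] after straight(4): x=-1 y=-8 heading=south
no other 2-command option fits: unique.

arc(right, 2), straight(4)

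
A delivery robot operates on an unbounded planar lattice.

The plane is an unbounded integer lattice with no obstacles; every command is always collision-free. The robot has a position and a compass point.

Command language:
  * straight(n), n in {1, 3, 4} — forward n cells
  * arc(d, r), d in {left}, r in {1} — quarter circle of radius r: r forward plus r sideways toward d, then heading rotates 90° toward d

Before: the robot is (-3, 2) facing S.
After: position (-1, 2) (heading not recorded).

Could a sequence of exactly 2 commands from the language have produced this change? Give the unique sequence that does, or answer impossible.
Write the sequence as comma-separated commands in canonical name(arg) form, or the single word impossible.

arc(left, 1), arc(left, 1)

begin: (-3, 2) facing S
step 1 (arc(left, 1)): (-2, 1) facing E
step 2 (arc(left, 1)): (-1, 2) facing N
no rival 2-sequence matches.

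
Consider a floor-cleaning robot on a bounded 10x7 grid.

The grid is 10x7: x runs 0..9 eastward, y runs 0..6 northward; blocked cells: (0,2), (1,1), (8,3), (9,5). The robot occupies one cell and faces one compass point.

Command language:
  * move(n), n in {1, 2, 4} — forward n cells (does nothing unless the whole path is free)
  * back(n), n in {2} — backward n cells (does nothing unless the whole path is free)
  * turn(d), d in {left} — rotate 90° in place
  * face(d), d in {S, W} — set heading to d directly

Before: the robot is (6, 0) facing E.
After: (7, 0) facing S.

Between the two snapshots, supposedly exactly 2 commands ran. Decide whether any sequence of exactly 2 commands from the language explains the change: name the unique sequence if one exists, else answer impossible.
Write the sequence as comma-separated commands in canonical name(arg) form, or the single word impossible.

move(1), face(S)

key: running face(S) before move(1) would end elsewhere — order is forced
initial: (6, 0) facing E
step 1 (move(1)): (7, 0) facing E
step 2 (face(S)): (7, 0) facing S
no rival 2-sequence matches.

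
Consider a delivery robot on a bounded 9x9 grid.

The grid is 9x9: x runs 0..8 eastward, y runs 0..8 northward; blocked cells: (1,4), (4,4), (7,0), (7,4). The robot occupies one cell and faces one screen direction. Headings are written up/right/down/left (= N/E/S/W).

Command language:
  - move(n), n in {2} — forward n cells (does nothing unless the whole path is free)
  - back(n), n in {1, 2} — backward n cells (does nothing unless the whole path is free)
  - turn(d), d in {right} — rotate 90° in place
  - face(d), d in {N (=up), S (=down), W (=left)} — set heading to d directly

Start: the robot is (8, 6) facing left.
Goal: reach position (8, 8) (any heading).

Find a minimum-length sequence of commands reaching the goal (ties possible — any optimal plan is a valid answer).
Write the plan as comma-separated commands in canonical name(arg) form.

t0: (8, 6) facing left
[1] after face(N): (8, 6) facing up
[2] after move(2): (8, 8) facing up
nothing shorter than 2 reaches the goal.

face(N), move(2)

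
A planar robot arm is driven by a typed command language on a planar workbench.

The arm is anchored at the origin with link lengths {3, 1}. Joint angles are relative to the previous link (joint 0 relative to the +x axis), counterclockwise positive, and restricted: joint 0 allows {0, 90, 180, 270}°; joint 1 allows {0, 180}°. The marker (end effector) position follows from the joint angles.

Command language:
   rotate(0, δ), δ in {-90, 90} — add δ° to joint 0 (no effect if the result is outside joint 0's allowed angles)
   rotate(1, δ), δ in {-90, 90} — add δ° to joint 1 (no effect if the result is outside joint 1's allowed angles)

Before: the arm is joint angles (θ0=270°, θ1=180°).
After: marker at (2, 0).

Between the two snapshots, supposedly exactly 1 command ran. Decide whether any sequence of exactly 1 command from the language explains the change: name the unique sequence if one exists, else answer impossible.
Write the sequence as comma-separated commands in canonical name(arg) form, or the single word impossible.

begin: joint angles (θ0=270°, θ1=180°)
1. rotate(0, 90) → joint angles (θ0=0°, θ1=180°)
all 4 alternatives checked — unique.

rotate(0, 90)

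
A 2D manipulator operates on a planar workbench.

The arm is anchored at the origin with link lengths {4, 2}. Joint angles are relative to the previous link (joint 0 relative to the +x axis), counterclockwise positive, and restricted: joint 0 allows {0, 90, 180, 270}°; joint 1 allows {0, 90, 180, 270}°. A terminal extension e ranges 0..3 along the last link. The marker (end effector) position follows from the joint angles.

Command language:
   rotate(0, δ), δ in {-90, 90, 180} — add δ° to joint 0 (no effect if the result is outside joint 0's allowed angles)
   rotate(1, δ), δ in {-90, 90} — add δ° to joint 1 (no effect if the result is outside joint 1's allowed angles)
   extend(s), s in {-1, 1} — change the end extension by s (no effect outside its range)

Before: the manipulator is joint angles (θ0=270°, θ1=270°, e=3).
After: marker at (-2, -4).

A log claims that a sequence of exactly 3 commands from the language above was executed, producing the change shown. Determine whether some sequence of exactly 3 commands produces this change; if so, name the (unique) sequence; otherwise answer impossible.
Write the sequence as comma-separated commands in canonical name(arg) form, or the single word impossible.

extend(-1), extend(-1), extend(-1)

start: joint angles (θ0=270°, θ1=270°, e=3)
[1] after extend(-1): joint angles (θ0=270°, θ1=270°, e=2)
[2] after extend(-1): joint angles (θ0=270°, θ1=270°, e=1)
[3] after extend(-1): joint angles (θ0=270°, θ1=270°, e=0)
uniquely the one of 343 3-step routes that fits.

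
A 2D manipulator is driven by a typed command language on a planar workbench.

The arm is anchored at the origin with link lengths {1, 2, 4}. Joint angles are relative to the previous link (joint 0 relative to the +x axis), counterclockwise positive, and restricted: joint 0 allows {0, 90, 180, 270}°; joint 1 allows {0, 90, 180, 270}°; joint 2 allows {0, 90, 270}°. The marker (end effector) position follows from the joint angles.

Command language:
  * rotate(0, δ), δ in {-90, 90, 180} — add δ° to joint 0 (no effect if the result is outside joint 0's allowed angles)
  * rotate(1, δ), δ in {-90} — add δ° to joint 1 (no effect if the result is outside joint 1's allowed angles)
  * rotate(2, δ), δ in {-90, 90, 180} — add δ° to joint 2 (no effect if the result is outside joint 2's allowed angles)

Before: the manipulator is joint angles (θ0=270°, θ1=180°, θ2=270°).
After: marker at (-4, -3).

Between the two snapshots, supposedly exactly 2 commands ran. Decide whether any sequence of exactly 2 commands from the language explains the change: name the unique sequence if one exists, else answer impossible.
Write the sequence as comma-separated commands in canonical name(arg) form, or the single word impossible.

rotate(1, -90), rotate(1, -90)

start: joint angles (θ0=270°, θ1=180°, θ2=270°)
[1] after rotate(1, -90): joint angles (θ0=270°, θ1=90°, θ2=270°)
[2] after rotate(1, -90): joint angles (θ0=270°, θ1=0°, θ2=270°)
no other 2-command option fits: unique.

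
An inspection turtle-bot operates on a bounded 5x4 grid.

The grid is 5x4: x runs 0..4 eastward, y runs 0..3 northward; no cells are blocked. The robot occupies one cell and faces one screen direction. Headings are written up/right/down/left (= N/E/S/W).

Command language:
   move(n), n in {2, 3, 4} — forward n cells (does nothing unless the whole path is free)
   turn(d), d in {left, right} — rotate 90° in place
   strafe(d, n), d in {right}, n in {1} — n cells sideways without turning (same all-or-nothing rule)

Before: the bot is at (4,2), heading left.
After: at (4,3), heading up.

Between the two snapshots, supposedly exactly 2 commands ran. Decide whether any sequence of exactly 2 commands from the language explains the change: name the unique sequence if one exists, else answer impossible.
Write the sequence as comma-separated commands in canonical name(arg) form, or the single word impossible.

strafe(right, 1), turn(right)

key: running turn(right) before strafe(right, 1) would end elsewhere — order is forced
initial: at (4,2), heading left
[1] after strafe(right, 1): at (4,3), heading left
[2] after turn(right): at (4,3), heading up
uniquely the one of 36 2-step routes that fits.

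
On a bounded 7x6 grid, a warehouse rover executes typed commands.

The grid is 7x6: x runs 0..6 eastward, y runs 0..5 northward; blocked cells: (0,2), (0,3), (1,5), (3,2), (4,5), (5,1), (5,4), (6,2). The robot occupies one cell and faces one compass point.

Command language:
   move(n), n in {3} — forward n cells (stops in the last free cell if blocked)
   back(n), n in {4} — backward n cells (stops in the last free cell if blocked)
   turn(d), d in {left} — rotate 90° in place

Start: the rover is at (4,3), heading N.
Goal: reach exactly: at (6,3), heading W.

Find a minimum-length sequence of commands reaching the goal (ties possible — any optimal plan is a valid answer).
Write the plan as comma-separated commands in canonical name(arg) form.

begin: at (4,3), heading N
[1] after turn(left): at (4,3), heading W
[2] after back(4): at (6,3), heading W
minimal: 2 command(s), checked below 2.

turn(left), back(4)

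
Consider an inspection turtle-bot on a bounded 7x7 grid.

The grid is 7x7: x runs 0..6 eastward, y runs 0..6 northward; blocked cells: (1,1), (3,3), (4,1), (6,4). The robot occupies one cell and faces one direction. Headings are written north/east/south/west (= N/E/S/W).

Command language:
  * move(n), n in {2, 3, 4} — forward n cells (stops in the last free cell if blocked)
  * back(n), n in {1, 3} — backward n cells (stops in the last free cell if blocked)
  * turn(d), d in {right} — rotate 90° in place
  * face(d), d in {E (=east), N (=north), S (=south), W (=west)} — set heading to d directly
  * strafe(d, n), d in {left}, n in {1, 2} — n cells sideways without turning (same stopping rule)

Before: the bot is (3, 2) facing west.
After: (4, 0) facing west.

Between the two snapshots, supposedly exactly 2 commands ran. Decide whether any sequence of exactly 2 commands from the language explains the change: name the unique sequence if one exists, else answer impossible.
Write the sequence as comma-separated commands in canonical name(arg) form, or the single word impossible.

key: heading stays W — no command in the sequence turns
t0: (3, 2) facing west
[1] after strafe(left, 2): (3, 0) facing west
[2] after back(1): (4, 0) facing west
all 144 alternatives checked — unique.

strafe(left, 2), back(1)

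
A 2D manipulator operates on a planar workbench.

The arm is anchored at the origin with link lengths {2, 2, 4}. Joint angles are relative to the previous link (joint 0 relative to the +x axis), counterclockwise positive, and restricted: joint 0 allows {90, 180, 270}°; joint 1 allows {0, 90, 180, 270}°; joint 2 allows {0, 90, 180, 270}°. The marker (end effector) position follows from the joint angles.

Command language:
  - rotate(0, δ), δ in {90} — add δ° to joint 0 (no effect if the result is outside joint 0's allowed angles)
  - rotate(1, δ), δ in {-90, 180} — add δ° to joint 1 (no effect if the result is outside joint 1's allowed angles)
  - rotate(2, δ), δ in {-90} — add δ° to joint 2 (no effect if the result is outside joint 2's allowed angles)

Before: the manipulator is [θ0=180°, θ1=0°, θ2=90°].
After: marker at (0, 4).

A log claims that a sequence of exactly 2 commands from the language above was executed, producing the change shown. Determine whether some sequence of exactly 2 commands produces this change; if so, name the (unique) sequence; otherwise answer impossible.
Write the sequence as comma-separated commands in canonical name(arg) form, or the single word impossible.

rotate(1, -90), rotate(1, -90)

start: [θ0=180°, θ1=0°, θ2=90°]
[1] after rotate(1, -90): [θ0=180°, θ1=270°, θ2=90°]
[2] after rotate(1, -90): [θ0=180°, θ1=180°, θ2=90°]
no other 2-command option fits: unique.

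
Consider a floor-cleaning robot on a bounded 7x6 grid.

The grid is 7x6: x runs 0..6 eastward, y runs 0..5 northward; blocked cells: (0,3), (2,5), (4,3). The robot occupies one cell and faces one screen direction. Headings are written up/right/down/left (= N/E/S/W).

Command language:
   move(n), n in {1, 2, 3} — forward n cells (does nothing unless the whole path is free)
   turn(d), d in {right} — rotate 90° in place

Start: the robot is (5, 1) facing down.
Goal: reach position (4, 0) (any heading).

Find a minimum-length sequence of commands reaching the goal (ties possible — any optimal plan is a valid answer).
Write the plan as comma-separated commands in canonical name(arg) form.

move(1), turn(right), move(1)

initial: (5, 1) facing down
1. move(1) → (5, 0) facing down
2. turn(right) → (5, 0) facing left
3. move(1) → (4, 0) facing left
no 2-step plan works, so 3 is optimal.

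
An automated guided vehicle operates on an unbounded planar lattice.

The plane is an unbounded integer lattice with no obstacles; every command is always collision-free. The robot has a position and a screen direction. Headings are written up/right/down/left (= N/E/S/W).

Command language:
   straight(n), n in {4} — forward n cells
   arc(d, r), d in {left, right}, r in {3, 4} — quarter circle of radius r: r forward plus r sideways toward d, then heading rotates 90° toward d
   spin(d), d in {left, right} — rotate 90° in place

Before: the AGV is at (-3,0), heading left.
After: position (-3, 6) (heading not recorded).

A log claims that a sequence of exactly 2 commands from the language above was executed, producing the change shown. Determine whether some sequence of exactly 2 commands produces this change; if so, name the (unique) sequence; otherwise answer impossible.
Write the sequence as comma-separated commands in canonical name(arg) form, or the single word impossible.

arc(right, 3), arc(right, 3)

from: at (-3,0), heading left
[1] after arc(right, 3): at (-6,3), heading up
[2] after arc(right, 3): at (-3,6), heading right
no rival 2-sequence matches.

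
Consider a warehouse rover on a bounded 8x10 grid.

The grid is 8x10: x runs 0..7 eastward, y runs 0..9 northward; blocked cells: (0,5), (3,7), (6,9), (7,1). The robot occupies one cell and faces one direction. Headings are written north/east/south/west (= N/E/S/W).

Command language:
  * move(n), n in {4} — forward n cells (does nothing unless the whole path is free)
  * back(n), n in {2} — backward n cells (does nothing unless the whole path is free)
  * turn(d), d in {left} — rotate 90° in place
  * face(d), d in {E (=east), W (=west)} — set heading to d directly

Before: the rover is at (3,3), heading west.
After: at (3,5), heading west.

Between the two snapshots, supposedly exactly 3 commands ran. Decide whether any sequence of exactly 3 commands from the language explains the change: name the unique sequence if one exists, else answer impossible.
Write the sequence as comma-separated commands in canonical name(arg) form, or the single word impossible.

turn(left), back(2), face(W)

key: running face(W) before turn(left) would end elsewhere — order is forced
begin: at (3,3), heading west
1. turn(left) → at (3,3), heading south
2. back(2) → at (3,5), heading south
3. face(W) → at (3,5), heading west
all 125 alternatives checked — unique.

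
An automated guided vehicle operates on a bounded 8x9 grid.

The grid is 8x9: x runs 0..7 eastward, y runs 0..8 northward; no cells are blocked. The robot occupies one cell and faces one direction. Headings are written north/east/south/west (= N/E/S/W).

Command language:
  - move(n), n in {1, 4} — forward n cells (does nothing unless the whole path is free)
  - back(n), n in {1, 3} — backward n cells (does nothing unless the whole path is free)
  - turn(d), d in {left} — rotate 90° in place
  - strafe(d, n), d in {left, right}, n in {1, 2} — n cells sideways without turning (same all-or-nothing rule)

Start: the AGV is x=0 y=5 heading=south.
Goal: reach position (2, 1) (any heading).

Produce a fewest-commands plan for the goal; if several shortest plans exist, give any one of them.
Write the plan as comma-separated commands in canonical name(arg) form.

strafe(left, 2), move(4)

begin: x=0 y=5 heading=south
[1] after strafe(left, 2): x=2 y=5 heading=south
[2] after move(4): x=2 y=1 heading=south
minimal: 2 command(s), checked below 2.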